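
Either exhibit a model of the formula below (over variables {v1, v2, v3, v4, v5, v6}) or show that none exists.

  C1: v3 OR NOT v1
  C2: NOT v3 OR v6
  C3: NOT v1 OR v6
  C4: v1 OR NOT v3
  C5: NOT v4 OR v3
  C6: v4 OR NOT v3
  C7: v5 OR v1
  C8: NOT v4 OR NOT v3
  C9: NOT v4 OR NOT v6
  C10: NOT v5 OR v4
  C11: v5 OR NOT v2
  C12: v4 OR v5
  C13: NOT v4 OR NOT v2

UNSATISFIABLE

Case v3 = true:
(v6) alone gives v6 = true.
(v1) alone gives v1 = true.
(v4) alone gives v4 = true.
That conflicts with the unit clause (NOT v4).
Undo v3 and try v3 = false.
(NOT v1) alone gives v1 = false.
(NOT v4) alone gives v4 = false.
(v5) alone gives v5 = true.
That conflicts with the unit clause (NOT v5).
Neither v3 = true nor v3 = false works.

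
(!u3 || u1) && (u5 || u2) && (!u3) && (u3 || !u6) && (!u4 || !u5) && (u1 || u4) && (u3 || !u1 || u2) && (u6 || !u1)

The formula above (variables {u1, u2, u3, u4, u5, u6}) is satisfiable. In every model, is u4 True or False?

True

Suppose u4 = false.
(!u3) alone gives u3 = false.
(!u6) alone gives u6 = false.
(u1) alone gives u1 = true.
Now (!u1) is unsatisfied and unit — conflict.
So every satisfying assignment has u4 = True.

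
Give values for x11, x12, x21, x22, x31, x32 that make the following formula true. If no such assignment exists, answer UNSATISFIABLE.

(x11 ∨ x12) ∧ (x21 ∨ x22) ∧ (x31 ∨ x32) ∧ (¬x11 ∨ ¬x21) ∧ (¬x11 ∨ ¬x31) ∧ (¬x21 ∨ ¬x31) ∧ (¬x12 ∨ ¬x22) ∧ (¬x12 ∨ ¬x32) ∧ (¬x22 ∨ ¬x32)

UNSATISFIABLE

Case x11 = True:
Unit clause (¬x21) forces x21 = False.
Unit clause (x22) forces x22 = True.
Unit clause (¬x31) forces x31 = False.
Unit clause (x32) forces x32 = True.
Now (¬x32) is unsatisfied and unit — conflict.
That branch fails; take x11 = False instead.
Unit clause (x12) forces x12 = True.
Unit clause (¬x22) forces x22 = False.
Unit clause (x21) forces x21 = True.
Unit clause (¬x31) forces x31 = False.
Unit clause (x32) forces x32 = True.
Now (¬x32) is unsatisfied and unit — conflict.
Neither x11 = True nor x11 = False works.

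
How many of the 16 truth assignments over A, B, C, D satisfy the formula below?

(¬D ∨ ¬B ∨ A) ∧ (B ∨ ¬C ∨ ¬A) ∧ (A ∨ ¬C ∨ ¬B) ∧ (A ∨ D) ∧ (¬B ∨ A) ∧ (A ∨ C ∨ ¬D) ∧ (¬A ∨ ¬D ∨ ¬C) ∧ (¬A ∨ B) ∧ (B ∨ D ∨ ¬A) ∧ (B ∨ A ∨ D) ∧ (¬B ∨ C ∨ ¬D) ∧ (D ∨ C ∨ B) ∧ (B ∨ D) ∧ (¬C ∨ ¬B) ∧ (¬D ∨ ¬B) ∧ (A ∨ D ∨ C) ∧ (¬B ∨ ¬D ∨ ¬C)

There are 2^4 = 16 truth assignments over (A, B, C, D).
Check each against the 17 clauses (columns in the order A, B, C, D):
  F F F F  ✗ fails (A ∨ D)
  F F F T  ✗ fails (A ∨ C ∨ ¬D)
  F F T F  ✗ fails (A ∨ D)
  F F T T  ✓ satisfies all
  F T F F  ✗ fails (A ∨ D)
  F T F T  ✗ fails (¬D ∨ ¬B ∨ A)
  F T T F  ✗ fails (A ∨ ¬C ∨ ¬B)
  F T T T  ✗ fails (¬D ∨ ¬B ∨ A)
  T F F F  ✗ fails (¬A ∨ B)
  T F F T  ✗ fails (¬A ∨ B)
  T F T F  ✗ fails (B ∨ ¬C ∨ ¬A)
  T F T T  ✗ fails (B ∨ ¬C ∨ ¬A)
  T T F F  ✓ satisfies all
  T T F T  ✗ fails (¬B ∨ C ∨ ¬D)
  T T T F  ✗ fails (¬C ∨ ¬B)
  T T T T  ✗ fails (¬A ∨ ¬D ∨ ¬C)
2 of the 16 rows are models.

2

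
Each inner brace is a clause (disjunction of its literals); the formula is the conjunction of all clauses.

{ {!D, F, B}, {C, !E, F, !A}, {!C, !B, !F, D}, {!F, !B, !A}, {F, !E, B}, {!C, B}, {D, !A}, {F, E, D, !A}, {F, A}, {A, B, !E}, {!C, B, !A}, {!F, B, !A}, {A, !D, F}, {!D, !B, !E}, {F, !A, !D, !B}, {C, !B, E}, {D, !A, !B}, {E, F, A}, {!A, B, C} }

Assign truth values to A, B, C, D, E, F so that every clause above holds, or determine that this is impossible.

Suppose C = false.
Suppose D = true.
Suppose F = true.
Suppose B = false.
(!A) alone gives A = false.
(!E) alone gives E = false.
All clauses are satisfied.

A=false; B=false; C=false; D=true; E=false; F=true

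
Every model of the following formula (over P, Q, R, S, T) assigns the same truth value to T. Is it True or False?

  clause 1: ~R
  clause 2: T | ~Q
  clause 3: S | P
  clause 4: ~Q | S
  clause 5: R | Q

Suppose T = 0.
The clause (~R) is unit, so R = 0.
The clause (~Q) is unit, so Q = 0.
Now (Q) is unsatisfied and unit — conflict.
So every satisfying assignment has T = True.

True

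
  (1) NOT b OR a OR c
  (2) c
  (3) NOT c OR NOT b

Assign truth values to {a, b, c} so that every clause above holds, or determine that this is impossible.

a ↦ false, b ↦ false, c ↦ true

The clause (c) is unit, so c = true.
The clause (NOT b) is unit, so b = false.
Every clause is now satisfied; a is unconstrained.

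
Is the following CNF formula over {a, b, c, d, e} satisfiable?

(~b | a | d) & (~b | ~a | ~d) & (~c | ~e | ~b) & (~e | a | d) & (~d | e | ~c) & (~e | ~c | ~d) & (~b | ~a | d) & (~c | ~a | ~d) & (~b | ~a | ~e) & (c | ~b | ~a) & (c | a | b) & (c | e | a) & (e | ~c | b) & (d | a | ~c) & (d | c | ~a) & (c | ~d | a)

Try b = 0.
Try c = 0.
From the singleton clause (a), a = 1.
From the singleton clause (d), d = 1.
Every clause is now satisfied; e is unconstrained.
A satisfying assignment: a=1,  b=0,  c=0,  d=1,  e=1.

Satisfiable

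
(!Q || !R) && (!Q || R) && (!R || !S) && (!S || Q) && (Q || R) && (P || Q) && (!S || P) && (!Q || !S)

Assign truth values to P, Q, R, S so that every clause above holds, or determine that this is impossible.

Try Q = false.
The clause (!S) is unit, so S = false.
The clause (R) is unit, so R = true.
The clause (P) is unit, so P = true.
This assignment satisfies each clause.

P: true,  Q: false,  R: true,  S: false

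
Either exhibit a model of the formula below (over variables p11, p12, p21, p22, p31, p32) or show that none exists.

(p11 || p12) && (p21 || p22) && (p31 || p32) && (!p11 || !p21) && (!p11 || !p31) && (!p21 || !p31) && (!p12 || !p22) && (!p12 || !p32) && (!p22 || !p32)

UNSATISFIABLE

Try p11 = true.
Unit clause (!p21) forces p21 = false.
Unit clause (p22) forces p22 = true.
Unit clause (!p31) forces p31 = false.
Unit clause (p32) forces p32 = true.
That conflicts with the unit clause (!p32).
So p11 must be the other value — set p11 = false.
Unit clause (p12) forces p12 = true.
Unit clause (!p22) forces p22 = false.
Unit clause (p21) forces p21 = true.
Unit clause (!p31) forces p31 = false.
Unit clause (p32) forces p32 = true.
That conflicts with the unit clause (!p32).
Neither p11 = true nor p11 = false works.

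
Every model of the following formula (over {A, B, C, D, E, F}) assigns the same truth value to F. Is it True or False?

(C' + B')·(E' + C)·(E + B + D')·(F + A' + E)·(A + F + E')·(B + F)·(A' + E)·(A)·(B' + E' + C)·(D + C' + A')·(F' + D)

True

Suppose F = 0.
The clause (B) is unit, so B = 1.
The clause (C') is unit, so C = 0.
The clause (E') is unit, so E = 0.
The clause (A') is unit, so A = 0.
Now (A) is unsatisfied and unit — conflict.
So every satisfying assignment has F = True.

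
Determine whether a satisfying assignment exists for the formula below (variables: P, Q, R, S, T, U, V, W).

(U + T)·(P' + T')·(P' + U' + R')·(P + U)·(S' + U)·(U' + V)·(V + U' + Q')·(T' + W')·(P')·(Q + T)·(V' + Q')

Satisfiable

The clause (P') is unit, so P = 0.
The clause (U) is unit, so U = 1.
The clause (V) is unit, so V = 1.
The clause (Q') is unit, so Q = 0.
The clause (T) is unit, so T = 1.
The clause (W') is unit, so W = 0.
All clauses hold; R, S can take either value.
A satisfying assignment: P ↦ 0,  Q ↦ 0,  R ↦ 1,  S ↦ 0,  T ↦ 1,  U ↦ 1,  V ↦ 1,  W ↦ 0.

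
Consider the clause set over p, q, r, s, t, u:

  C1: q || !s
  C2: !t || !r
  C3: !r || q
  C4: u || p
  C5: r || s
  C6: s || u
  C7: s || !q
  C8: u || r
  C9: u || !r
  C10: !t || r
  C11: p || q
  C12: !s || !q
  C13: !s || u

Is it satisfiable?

No, unsatisfiable

Case q = true:
The clause (s) is unit, so s = true.
Now (!s) is unsatisfied and unit — conflict.
So q must be the other value — set q = false.
The clause (!s) is unit, so s = false.
The clause (!r) is unit, so r = false.
Now (r) is unsatisfied and unit — conflict.
Both values of q lead to a conflict.
No assignment satisfies every clause.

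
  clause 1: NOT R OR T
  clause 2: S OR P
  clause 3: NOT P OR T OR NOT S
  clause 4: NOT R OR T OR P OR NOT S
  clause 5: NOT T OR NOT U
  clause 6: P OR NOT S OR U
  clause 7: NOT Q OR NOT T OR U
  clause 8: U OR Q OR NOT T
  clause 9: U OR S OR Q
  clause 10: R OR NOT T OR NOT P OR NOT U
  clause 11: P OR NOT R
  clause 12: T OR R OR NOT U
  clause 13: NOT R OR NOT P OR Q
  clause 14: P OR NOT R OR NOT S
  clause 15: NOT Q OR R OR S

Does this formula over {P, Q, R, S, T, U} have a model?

Try R = false.
Try S = true.
Try P = false.
From the singleton clause (U), U = true.
From the singleton clause (NOT T), T = false.
That conflicts with the unit clause (T).
So P must be the other value — set P = true.
From the singleton clause (T), T = true.
From the singleton clause (NOT U), U = false.
From the singleton clause (NOT Q), Q = false.
That conflicts with the unit clause (Q).
Neither P = true nor P = false works.
So S must be the other value — set S = false.
From the singleton clause (P), P = true.
From the singleton clause (NOT Q), Q = false.
From the singleton clause (U), U = true.
From the singleton clause (NOT T), T = false.
That conflicts with the unit clause (T).
Neither S = true nor S = false works.
So R must be the other value — set R = true.
From the singleton clause (T), T = true.
From the singleton clause (NOT U), U = false.
From the singleton clause (NOT Q), Q = false.
That conflicts with the unit clause (Q).
Neither R = true nor R = false works.
No assignment satisfies every clause.

Unsatisfiable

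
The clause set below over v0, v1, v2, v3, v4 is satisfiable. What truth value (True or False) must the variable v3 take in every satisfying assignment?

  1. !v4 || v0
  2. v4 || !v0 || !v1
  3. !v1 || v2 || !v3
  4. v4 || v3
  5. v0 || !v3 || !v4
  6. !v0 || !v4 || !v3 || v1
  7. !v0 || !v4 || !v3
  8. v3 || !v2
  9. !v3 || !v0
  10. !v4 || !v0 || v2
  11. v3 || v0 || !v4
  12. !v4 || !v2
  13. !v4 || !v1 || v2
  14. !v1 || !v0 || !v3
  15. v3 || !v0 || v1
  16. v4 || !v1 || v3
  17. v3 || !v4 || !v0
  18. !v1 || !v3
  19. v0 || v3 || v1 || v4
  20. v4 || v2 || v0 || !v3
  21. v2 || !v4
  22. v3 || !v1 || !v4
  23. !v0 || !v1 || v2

Suppose v3 = false.
Unit clause (v4) forces v4 = true.
Unit clause (v0) forces v0 = true.
Now (!v0) is unsatisfied and unit — conflict.
So every satisfying assignment has v3 = True.

True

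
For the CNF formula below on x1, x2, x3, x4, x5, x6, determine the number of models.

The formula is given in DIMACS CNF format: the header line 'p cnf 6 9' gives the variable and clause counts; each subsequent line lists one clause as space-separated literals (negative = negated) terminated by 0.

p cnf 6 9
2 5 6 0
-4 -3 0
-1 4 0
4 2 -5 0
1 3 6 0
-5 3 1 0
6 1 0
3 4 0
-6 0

3

There are 2^6 = 64 truth assignments over (x1, x2, x3, x4, x5, x6).
Split on x4. With x4 = True, the clauses containing x4 are satisfied and ¬x4 drops from the rest; 3 of the 2^5 = 32 assignments to the other variables satisfy what remains.
With x4 = False, by the same count on the reduced clause set, 0 assignments work.
(One model: x1=T, x2=F, x3=F, x4=T, x5=T, x6=F.)
Total: 3 + 0 = 3.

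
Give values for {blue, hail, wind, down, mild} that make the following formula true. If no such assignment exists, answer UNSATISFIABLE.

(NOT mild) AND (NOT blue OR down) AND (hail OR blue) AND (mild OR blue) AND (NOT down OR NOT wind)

(NOT mild) alone gives mild = false.
(blue) alone gives blue = true.
(down) alone gives down = true.
(NOT wind) alone gives wind = false.
Every clause is now satisfied; hail is unconstrained.

blue ↦ true,  hail ↦ false,  wind ↦ false,  down ↦ true,  mild ↦ false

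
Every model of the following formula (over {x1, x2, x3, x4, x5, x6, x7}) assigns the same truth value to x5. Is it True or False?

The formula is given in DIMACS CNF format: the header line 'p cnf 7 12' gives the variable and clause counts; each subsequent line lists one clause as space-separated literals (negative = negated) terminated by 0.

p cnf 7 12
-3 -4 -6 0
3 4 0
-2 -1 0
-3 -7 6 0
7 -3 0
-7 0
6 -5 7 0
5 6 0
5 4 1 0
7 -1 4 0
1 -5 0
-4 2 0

Suppose x5 = True.
Unit clause (¬x7) forces x7 = False.
Unit clause (¬x3) forces x3 = False.
Unit clause (x4) forces x4 = True.
Unit clause (x6) forces x6 = True.
Unit clause (x1) forces x1 = True.
Unit clause (¬x2) forces x2 = False.
But (x2) is also a unit clause — contradiction.
So every satisfying assignment has x5 = False.

False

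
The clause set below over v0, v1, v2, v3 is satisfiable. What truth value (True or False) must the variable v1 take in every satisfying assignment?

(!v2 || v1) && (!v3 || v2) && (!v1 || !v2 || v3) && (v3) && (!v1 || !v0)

Suppose v1 = false.
Unit clause (!v2) forces v2 = false.
Unit clause (!v3) forces v3 = false.
But (v3) is also a unit clause — contradiction.
So every satisfying assignment has v1 = True.

True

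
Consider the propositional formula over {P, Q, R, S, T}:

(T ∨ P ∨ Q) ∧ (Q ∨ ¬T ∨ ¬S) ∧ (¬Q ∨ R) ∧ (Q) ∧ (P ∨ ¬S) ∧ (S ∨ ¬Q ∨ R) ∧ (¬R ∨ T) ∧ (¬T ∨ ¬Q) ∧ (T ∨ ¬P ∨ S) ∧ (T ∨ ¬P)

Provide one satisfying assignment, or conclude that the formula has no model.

From the singleton clause (Q), Q = True.
From the singleton clause (R), R = True.
From the singleton clause (T), T = True.
That conflicts with the unit clause (¬T).

UNSATISFIABLE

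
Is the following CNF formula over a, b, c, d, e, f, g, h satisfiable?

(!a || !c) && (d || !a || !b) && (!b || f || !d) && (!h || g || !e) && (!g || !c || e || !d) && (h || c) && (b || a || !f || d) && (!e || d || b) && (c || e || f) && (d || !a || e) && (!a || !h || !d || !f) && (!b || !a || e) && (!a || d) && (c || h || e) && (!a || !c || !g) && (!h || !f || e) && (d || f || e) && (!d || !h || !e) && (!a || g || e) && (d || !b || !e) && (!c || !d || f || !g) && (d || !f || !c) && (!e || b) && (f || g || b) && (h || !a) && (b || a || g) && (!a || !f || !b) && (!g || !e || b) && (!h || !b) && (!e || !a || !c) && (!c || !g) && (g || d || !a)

Yes

Branch on a: set a = false.
Branch on h: set h = false.
(c) alone gives c = true.
(!g) alone gives g = false.
(b) alone gives b = true.
Branch on f: set f = true.
(d) alone gives d = true.
Every clause is now satisfied; e is unconstrained.
A satisfying assignment: a=false,  b=true,  c=true,  d=true,  e=true,  f=true,  g=false,  h=false.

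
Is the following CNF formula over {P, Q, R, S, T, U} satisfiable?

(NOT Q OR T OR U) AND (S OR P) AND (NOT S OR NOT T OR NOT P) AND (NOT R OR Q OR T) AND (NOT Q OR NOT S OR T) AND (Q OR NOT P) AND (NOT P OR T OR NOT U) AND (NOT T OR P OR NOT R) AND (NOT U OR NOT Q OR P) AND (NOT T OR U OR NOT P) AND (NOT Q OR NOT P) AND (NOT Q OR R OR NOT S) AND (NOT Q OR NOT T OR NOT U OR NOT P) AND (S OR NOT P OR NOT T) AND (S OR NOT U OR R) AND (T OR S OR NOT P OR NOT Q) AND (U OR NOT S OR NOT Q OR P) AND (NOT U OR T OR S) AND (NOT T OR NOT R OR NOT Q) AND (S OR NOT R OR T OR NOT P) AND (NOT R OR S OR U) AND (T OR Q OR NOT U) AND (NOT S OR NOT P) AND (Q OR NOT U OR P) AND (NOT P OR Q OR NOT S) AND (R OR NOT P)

Yes

Try S = true.
From the singleton clause (NOT P), P = false.
Try Q = false.
From the singleton clause (NOT U), U = false.
Try R = false.
All clauses hold; T can take either value.
A satisfying assignment: P ↦ false; Q ↦ false; R ↦ false; S ↦ true; T ↦ false; U ↦ false.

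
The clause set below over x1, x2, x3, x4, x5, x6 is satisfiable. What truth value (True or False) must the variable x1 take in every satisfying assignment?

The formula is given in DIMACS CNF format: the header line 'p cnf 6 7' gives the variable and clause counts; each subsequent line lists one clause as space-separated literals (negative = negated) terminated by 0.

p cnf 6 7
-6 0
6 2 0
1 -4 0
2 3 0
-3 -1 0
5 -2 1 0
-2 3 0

Suppose x1 = True.
From the singleton clause (¬x6), x6 = False.
From the singleton clause (x2), x2 = True.
From the singleton clause (¬x3), x3 = False.
That conflicts with the unit clause (x3).
So every satisfying assignment has x1 = False.

False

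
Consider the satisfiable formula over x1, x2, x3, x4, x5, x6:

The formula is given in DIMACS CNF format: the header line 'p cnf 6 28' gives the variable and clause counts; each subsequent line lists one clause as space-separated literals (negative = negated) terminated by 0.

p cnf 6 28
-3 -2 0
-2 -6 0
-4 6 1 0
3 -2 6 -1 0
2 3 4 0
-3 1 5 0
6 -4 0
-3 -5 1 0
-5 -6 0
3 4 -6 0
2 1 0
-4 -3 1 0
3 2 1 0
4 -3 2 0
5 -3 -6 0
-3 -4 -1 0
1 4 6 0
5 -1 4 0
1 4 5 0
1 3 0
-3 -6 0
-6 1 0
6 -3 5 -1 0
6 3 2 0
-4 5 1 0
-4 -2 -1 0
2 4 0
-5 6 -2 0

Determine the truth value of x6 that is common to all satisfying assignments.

True

Suppose x6 = False.
(¬x4) alone gives x4 = False.
(x1) alone gives x1 = True.
(x5) alone gives x5 = True.
(x2) alone gives x2 = True.
But (¬x2) is also a unit clause — contradiction.
So every satisfying assignment has x6 = True.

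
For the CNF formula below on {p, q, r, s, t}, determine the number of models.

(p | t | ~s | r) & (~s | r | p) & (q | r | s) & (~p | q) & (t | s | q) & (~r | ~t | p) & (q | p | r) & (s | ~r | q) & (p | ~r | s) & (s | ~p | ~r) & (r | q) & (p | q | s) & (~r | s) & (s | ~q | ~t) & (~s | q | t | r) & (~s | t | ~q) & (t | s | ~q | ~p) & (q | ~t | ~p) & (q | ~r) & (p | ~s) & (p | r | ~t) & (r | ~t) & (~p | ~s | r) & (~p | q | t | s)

There are 2^5 = 32 truth assignments over (p, q, r, s, t).
Split on t. With t = 1, the clauses containing t are satisfied and ~t drops from the rest; 1 of the 2^4 = 16 assignments to the other variables satisfy what remains.
With t = 0, by the same count on the reduced clause set, 1 assignment works.
Total: 1 + 1 = 2.

2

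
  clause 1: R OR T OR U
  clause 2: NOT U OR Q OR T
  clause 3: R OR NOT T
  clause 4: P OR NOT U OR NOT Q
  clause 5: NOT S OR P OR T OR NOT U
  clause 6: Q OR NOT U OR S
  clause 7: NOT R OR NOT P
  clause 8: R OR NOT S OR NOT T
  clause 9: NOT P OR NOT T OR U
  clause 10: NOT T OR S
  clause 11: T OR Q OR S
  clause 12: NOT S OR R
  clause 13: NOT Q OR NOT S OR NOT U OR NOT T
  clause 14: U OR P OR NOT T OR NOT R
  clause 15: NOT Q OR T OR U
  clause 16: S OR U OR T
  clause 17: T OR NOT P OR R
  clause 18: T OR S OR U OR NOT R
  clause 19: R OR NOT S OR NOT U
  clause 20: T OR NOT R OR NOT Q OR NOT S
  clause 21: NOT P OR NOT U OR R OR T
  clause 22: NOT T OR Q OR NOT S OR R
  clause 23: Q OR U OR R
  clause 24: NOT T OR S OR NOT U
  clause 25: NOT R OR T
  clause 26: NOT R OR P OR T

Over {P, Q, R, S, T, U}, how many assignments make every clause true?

There are 2^6 = 64 truth assignments over (P, Q, R, S, T, U).
Split on T. With T = true, the clauses containing T are satisfied and NOT T drops from the rest; 1 of the 2^5 = 32 assignments to the other variables satisfy what remains.
With T = false, by the same count on the reduced clause set, 0 assignments work.
Total: 1 + 0 = 1.

1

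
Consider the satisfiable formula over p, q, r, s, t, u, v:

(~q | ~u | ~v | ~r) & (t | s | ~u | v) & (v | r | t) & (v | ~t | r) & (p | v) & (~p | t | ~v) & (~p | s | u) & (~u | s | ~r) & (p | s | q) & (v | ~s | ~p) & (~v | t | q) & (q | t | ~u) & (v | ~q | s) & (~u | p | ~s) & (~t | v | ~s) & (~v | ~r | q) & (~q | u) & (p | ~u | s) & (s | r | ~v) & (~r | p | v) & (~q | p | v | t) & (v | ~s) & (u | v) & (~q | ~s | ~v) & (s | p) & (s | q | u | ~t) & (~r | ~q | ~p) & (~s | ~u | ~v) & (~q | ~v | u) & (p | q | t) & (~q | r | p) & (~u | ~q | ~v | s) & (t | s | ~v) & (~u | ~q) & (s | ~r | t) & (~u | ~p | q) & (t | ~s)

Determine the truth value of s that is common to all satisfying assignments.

True

Suppose s = 0.
(p) alone gives p = 1.
(u) alone gives u = 1.
(~r) alone gives r = 0.
(~v) alone gives v = 0.
(t) alone gives t = 1.
Now (~t) is unsatisfied and unit — conflict.
So every satisfying assignment has s = True.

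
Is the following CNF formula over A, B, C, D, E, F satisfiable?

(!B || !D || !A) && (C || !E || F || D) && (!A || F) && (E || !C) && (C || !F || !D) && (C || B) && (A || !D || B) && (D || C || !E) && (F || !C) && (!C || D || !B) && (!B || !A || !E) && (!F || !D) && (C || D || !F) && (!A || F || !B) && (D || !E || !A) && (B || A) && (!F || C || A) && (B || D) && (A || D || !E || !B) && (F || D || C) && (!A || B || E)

Suppose A = false.
The clause (B) is unit, so B = true.
Suppose E = true.
The clause (D) is unit, so D = true.
The clause (!F) is unit, so F = false.
The clause (!C) is unit, so C = false.
All clauses are satisfied.
A satisfying assignment: A: false, B: true, C: false, D: true, E: true, F: false.

Satisfiable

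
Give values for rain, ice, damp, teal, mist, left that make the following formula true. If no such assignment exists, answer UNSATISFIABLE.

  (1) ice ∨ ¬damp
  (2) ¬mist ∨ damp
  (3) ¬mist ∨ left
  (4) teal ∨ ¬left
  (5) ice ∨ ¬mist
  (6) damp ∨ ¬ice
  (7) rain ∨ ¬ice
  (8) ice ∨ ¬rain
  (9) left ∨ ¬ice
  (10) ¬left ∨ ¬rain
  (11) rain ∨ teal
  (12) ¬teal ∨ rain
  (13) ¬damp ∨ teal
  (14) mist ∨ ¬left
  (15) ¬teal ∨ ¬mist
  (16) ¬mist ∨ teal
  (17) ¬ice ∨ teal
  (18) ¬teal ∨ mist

Branch on ice: set ice = True.
(damp) alone gives damp = True.
(rain) alone gives rain = True.
(left) alone gives left = True.
That conflicts with the unit clause (¬left).
Backtrack on ice: now try ice = False.
(¬damp) alone gives damp = False.
(¬mist) alone gives mist = False.
(¬rain) alone gives rain = False.
(teal) alone gives teal = True.
That conflicts with the unit clause (¬teal).
Neither ice = True nor ice = False works.

UNSATISFIABLE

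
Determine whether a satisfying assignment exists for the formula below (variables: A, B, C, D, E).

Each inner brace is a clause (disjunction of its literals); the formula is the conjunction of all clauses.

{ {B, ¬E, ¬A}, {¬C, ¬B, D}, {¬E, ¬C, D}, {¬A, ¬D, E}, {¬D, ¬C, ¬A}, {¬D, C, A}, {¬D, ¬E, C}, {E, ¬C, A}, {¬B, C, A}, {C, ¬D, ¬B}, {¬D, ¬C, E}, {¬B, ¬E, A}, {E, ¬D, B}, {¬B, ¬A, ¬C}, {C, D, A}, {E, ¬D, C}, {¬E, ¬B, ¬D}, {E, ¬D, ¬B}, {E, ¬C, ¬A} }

Satisfiable

Case B = True:
Case C = False:
Unit clause (A) forces A = True.
Unit clause (¬D) forces D = False.
All clauses hold; E can take either value.
A satisfying assignment: A ↦ True,  B ↦ True,  C ↦ False,  D ↦ False,  E ↦ True.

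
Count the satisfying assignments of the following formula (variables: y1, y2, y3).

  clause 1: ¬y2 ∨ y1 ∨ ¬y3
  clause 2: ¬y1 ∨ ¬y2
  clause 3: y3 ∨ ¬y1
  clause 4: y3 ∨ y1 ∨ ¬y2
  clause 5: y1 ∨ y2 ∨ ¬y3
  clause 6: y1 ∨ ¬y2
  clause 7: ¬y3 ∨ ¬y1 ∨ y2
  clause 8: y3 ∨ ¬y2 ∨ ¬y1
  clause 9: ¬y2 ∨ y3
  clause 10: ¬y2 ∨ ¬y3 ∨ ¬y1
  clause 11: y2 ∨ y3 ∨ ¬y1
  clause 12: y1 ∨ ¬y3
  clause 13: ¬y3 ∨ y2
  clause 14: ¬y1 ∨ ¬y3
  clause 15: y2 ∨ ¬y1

There are 2^3 = 8 truth assignments over (y1, y2, y3).
Split on y3. With y3 = True, the clauses containing y3 are satisfied and ¬y3 drops from the rest; 0 of the 2^2 = 4 assignments to the other variables satisfy what remains.
With y3 = False, by the same count on the reduced clause set, 1 assignment works.
Total: 0 + 1 = 1.

1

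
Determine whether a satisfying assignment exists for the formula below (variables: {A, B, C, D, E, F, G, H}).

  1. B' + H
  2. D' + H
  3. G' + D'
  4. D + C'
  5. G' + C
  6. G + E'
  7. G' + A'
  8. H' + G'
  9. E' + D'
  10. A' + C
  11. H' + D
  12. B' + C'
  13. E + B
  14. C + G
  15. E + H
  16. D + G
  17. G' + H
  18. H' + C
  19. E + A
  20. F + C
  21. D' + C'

Case B = 0:
(E) alone gives E = 1.
(G) alone gives G = 1.
(D') alone gives D = 0.
(C') alone gives C = 0.
Now (C) is unsatisfied and unit — conflict.
So B must be the other value — set B = 1.
(H) alone gives H = 1.
(G') alone gives G = 0.
(E') alone gives E = 0.
(D) alone gives D = 1.
(C') alone gives C = 0.
Now (C) is unsatisfied and unit — conflict.
Either choice for B ends in contradiction.
No assignment satisfies every clause.

No, unsatisfiable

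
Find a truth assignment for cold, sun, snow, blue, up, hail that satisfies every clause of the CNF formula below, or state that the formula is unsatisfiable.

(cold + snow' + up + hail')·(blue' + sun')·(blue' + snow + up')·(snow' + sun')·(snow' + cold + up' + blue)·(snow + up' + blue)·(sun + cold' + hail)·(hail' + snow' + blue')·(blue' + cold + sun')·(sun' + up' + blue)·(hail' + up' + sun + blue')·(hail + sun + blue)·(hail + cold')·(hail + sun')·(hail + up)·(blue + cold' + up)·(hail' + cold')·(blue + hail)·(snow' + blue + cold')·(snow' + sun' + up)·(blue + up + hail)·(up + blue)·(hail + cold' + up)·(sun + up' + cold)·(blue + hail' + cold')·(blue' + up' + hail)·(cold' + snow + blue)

Branch on blue: set blue = 1.
Unit clause (sun') forces sun = 0.
Branch on snow: set snow = 0.
Unit clause (up') forces up = 0.
Unit clause (hail) forces hail = 1.
Unit clause (cold') forces cold = 0.
Every clause now holds.

cold: 0; sun: 0; snow: 0; blue: 1; up: 0; hail: 1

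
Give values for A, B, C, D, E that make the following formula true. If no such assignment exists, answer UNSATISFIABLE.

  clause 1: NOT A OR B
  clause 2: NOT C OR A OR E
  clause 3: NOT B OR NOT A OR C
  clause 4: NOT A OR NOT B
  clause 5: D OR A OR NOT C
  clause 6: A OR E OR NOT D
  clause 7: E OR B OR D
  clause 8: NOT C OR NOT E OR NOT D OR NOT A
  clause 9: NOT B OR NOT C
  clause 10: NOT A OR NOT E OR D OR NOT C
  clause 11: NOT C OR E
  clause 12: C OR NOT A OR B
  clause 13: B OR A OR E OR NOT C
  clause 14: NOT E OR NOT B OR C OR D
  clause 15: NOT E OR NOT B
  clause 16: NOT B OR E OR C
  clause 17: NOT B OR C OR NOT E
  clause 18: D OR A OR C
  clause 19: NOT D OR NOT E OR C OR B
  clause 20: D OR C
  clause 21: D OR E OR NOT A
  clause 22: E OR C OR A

Case A = false:
Case C = true:
The clause (E) is unit, so E = true.
The clause (D) is unit, so D = true.
The clause (NOT B) is unit, so B = false.
All clauses are satisfied.

A: false, B: false, C: true, D: true, E: true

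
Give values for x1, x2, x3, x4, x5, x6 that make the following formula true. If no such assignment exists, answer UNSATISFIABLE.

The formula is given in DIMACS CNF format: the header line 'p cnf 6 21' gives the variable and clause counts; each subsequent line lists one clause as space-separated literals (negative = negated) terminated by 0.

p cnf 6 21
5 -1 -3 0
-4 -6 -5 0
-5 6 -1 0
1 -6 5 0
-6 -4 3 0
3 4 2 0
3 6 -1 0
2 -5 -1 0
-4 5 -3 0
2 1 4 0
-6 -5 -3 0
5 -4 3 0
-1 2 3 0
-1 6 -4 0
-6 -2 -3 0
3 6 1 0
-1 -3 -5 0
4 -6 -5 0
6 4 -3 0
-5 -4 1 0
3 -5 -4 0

x1: True; x2: True; x3: False; x4: False; x5: False; x6: True

Branch on x5: set x5 = False.
Branch on x1: set x1 = True.
From the singleton clause (¬x3), x3 = False.
From the singleton clause (x6), x6 = True.
From the singleton clause (¬x4), x4 = False.
From the singleton clause (x2), x2 = True.
All clauses are satisfied.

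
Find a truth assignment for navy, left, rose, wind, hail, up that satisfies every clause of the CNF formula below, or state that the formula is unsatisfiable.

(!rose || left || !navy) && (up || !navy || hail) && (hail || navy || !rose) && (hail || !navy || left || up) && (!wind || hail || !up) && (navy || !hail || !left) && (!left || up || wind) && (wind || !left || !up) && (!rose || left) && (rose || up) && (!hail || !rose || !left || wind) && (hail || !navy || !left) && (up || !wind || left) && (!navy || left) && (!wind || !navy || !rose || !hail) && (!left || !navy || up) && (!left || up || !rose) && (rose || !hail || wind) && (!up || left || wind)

Try rose = false.
The clause (up) is unit, so up = true.
Try wind = true.
The clause (hail) is unit, so hail = true.
Try navy = false.
The clause (!left) is unit, so left = false.
Every clause now holds.

navy: false,  left: false,  rose: false,  wind: true,  hail: true,  up: true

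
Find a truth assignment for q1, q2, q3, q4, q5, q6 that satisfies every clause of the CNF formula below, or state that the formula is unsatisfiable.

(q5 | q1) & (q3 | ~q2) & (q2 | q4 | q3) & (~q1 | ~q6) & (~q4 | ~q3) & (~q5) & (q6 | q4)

Unit clause (~q5) forces q5 = 0.
Unit clause (q1) forces q1 = 1.
Unit clause (~q6) forces q6 = 0.
Unit clause (q4) forces q4 = 1.
Unit clause (~q3) forces q3 = 0.
Unit clause (~q2) forces q2 = 0.
All clauses are satisfied.

q1=1,  q2=0,  q3=0,  q4=1,  q5=0,  q6=0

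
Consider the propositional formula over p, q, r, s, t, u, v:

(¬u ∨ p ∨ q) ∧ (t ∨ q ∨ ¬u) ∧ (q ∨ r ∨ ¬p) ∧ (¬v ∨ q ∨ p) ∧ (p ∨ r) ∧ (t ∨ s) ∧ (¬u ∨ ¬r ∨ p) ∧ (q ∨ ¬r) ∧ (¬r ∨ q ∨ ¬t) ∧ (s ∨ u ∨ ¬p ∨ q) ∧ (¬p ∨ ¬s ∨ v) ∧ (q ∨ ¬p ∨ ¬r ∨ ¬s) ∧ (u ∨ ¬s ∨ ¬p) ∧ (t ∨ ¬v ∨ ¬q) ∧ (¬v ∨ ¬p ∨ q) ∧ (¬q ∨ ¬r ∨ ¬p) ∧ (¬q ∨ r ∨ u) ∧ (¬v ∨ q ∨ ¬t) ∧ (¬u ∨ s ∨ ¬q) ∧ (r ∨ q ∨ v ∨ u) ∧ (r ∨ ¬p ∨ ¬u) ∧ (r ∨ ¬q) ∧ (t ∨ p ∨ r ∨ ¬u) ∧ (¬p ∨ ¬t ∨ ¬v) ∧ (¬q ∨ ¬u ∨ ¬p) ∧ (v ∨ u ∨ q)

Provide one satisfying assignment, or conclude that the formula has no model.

p ↦ False; q ↦ True; r ↦ True; s ↦ True; t ↦ True; u ↦ False; v ↦ False

Branch on p: set p = False.
From the singleton clause (r), r = True.
From the singleton clause (¬u), u = False.
From the singleton clause (q), q = True.
Branch on t: set t = True.
Every clause is now satisfied; s, v are unconstrained.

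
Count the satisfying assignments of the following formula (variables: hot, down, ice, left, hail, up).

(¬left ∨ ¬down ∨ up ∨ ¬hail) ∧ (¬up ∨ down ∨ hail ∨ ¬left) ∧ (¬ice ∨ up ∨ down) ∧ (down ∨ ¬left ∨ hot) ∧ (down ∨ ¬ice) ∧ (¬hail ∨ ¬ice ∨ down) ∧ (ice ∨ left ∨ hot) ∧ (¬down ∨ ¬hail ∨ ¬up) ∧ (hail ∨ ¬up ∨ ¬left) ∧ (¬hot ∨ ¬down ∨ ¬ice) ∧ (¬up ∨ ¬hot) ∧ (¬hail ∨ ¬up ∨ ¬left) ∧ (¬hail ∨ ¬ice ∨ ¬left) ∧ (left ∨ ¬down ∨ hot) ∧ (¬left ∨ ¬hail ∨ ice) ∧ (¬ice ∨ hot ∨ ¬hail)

8

There are 2^6 = 64 truth assignments over (hot, down, ice, left, hail, up).
Split on left. With left = True, the clauses containing left are satisfied and ¬left drops from the rest; 4 of the 2^5 = 32 assignments to the other variables satisfy what remains.
With left = False, by the same count on the reduced clause set, 4 assignments work.
(One model: hot=F, down=T, ice=F, left=T, hail=F, up=F.)
Total: 4 + 4 = 8.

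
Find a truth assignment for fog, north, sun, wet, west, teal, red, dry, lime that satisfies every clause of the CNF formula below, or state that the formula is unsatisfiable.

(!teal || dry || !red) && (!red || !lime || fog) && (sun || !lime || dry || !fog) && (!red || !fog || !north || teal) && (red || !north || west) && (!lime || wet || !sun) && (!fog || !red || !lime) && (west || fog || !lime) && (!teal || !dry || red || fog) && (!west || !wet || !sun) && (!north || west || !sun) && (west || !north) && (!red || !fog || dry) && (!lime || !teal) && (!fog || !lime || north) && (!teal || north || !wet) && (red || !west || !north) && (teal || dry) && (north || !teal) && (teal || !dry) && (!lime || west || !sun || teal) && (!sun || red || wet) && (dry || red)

fog: false,  north: true,  sun: true,  wet: false,  west: true,  teal: true,  red: true,  dry: true,  lime: false

Branch on west: set west = true.
Branch on wet: set wet = false.
Branch on lime: set lime = false.
Branch on red: set red = true.
Branch on teal: set teal = true.
From the singleton clause (dry), dry = true.
From the singleton clause (north), north = true.
All clauses hold; fog, sun can take either value.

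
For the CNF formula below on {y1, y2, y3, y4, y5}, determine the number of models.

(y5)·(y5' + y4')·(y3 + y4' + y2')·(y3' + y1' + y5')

There are 2^5 = 32 truth assignments over (y1, y2, y3, y4, y5).
Split on y5. With y5 = 1, the clauses containing y5 are satisfied and y5' drops from the rest; 6 of the 2^4 = 16 assignments to the other variables satisfy what remains.
With y5 = 0, by the same count on the reduced clause set, 0 assignments work.
Total: 6 + 0 = 6.

6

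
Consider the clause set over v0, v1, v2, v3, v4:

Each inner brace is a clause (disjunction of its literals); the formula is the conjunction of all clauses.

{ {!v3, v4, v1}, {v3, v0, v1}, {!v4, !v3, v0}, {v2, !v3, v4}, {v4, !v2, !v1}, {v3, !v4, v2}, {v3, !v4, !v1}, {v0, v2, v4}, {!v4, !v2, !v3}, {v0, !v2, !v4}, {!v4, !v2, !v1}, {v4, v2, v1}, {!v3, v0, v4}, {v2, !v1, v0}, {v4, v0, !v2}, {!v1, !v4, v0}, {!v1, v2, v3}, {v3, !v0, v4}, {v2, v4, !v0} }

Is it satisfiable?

Case v3 = true:
Case v4 = true:
Unit clause (v0) forces v0 = true.
Unit clause (!v2) forces v2 = false.
Every clause is now satisfied; v1 is unconstrained.
A satisfying assignment: v0: true,  v1: false,  v2: false,  v3: true,  v4: true.

Satisfiable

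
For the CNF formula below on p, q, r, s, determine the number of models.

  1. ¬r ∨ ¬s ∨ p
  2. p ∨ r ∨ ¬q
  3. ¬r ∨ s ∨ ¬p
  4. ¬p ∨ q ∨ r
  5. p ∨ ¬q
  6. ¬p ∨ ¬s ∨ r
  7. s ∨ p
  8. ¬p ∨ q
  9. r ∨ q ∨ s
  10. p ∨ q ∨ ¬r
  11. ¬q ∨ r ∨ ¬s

There are 2^4 = 16 truth assignments over (p, q, r, s).
Split on p. With p = True, the clauses containing p are satisfied and ¬p drops from the rest; 2 of the 2^3 = 8 assignments to the other variables satisfy what remains.
With p = False, by the same count on the reduced clause set, 1 assignment works.
Total: 2 + 1 = 3.

3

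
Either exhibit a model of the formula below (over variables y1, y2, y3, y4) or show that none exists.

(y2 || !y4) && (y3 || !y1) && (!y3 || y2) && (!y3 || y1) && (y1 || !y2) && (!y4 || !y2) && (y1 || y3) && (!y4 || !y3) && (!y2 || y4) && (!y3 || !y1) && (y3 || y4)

UNSATISFIABLE

Case y2 = true:
(y1) alone gives y1 = true.
(y3) alone gives y3 = true.
Now (!y3) is unsatisfied and unit — conflict.
Backtrack on y2: now try y2 = false.
(!y4) alone gives y4 = false.
(!y3) alone gives y3 = false.
Now (y3) is unsatisfied and unit — conflict.
Neither y2 = true nor y2 = false works.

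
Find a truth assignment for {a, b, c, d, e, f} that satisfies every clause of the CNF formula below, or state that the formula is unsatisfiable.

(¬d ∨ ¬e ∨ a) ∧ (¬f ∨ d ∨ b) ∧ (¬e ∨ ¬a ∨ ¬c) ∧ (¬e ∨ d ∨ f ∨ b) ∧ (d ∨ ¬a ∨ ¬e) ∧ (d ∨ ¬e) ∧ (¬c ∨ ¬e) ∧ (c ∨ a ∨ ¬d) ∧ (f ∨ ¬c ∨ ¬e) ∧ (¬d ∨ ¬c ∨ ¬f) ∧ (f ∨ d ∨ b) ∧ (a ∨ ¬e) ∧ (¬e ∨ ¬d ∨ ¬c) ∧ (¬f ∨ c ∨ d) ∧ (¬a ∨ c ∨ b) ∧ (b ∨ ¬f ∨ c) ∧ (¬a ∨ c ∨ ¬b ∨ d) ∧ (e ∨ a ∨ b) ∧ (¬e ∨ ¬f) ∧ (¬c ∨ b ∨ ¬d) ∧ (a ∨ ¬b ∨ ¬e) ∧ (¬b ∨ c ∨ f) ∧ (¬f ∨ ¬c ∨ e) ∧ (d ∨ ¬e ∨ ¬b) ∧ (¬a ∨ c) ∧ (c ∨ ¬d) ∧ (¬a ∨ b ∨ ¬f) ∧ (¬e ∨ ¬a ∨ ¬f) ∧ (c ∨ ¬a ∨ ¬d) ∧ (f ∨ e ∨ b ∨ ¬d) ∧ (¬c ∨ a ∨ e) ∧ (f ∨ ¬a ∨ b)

a: True, b: True, c: True, d: False, e: False, f: False

Branch on d: set d = False.
Unit clause (¬e) forces e = False.
Branch on f: set f = False.
Unit clause (b) forces b = True.
Unit clause (c) forces c = True.
Unit clause (a) forces a = True.
All clauses are satisfied.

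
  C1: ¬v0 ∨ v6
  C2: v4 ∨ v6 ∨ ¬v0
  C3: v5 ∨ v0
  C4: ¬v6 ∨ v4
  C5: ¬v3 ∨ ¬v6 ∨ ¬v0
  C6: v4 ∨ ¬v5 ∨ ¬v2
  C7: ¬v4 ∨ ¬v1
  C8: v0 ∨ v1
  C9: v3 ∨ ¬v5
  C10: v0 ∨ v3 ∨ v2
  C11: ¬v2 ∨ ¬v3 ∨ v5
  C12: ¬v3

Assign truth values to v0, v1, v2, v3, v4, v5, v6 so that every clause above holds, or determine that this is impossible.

Unit clause (¬v3) forces v3 = False.
Unit clause (¬v5) forces v5 = False.
Unit clause (v0) forces v0 = True.
Unit clause (v6) forces v6 = True.
Unit clause (v4) forces v4 = True.
Unit clause (¬v1) forces v1 = False.
No clause remains; v2 is free.

v0: True,  v1: False,  v2: True,  v3: False,  v4: True,  v5: False,  v6: True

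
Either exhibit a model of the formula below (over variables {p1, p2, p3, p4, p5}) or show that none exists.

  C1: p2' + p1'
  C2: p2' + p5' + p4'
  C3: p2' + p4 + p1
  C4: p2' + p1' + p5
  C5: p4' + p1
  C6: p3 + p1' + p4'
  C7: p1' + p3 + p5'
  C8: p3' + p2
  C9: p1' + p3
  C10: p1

The clause (p1) is unit, so p1 = 1.
The clause (p2') is unit, so p2 = 0.
The clause (p3') is unit, so p3 = 0.
That conflicts with the unit clause (p3).

UNSATISFIABLE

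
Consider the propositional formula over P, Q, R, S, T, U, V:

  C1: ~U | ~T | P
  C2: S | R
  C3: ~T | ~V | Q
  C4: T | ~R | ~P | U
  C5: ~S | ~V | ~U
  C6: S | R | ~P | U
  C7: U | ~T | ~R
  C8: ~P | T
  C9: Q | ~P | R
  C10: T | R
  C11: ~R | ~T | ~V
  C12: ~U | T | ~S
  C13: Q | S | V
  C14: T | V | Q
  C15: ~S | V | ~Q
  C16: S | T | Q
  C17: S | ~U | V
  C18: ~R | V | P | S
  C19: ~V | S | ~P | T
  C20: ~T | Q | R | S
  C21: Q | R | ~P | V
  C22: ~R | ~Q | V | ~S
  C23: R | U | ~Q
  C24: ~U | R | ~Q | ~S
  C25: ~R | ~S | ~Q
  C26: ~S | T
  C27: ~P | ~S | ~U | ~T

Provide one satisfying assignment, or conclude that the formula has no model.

Suppose S = 0.
Unit clause (R) forces R = 1.
Suppose U = 1.
Unit clause (V) forces V = 1.
Unit clause (~T) forces T = 0.
Unit clause (~P) forces P = 0.
Unit clause (Q) forces Q = 1.
All clauses are satisfied.

P: 0,  Q: 1,  R: 1,  S: 0,  T: 0,  U: 1,  V: 1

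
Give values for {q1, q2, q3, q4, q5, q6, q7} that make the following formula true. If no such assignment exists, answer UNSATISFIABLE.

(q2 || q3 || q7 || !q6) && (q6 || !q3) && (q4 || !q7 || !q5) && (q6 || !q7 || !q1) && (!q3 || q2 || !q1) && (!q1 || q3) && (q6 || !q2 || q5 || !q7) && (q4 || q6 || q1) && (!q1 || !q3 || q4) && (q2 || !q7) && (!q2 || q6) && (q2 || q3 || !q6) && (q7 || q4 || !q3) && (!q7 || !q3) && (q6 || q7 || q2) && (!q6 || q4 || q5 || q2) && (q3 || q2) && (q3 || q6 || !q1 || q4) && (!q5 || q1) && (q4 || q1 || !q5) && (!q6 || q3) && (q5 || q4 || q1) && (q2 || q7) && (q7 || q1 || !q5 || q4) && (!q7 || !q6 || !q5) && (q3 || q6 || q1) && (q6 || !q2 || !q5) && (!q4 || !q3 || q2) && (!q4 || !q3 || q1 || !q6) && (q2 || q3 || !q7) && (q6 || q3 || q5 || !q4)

Case q6 = true:
(q3) alone gives q3 = true.
(!q7) alone gives q7 = false.
(q4) alone gives q4 = true.
(q2) alone gives q2 = true.
(q1) alone gives q1 = true.
All clauses hold; q5 can take either value.

q1=true; q2=true; q3=true; q4=true; q5=true; q6=true; q7=false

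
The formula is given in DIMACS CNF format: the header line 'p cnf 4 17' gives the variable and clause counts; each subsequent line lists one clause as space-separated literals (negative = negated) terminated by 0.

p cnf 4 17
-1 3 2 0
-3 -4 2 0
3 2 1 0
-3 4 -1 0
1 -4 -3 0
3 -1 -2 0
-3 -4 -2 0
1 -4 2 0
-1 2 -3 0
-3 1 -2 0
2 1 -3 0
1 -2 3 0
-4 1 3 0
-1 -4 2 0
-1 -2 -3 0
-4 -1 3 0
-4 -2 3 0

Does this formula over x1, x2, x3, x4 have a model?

Suppose x1 = False.
Suppose x3 = True.
From the singleton clause (¬x4), x4 = False.
From the singleton clause (¬x2), x2 = False.
Now (x2) is unsatisfied and unit — conflict.
Undo x3 and try x3 = False.
From the singleton clause (x2), x2 = True.
Now (¬x2) is unsatisfied and unit — conflict.
Neither x3 = True nor x3 = False works.
Undo x1 and try x1 = True.
Suppose x3 = True.
From the singleton clause (x4), x4 = True.
From the singleton clause (x2), x2 = True.
Now (¬x2) is unsatisfied and unit — conflict.
Undo x3 and try x3 = False.
From the singleton clause (x2), x2 = True.
Now (¬x2) is unsatisfied and unit — conflict.
Neither x3 = True nor x3 = False works.
Neither x1 = True nor x1 = False works.
No assignment satisfies every clause.

Unsatisfiable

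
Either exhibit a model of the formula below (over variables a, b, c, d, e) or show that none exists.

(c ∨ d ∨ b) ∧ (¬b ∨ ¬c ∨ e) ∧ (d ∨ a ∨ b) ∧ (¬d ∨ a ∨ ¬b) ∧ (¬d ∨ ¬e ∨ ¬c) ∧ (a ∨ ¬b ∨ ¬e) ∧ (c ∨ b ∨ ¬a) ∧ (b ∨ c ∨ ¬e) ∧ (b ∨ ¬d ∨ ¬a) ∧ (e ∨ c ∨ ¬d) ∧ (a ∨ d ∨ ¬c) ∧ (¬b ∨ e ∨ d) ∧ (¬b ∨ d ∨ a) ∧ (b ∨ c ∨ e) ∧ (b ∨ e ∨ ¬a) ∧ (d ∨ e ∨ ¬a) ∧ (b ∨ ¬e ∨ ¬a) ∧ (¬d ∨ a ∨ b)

Case c = False:
Case d = True:
From the singleton clause (e), e = True.
From the singleton clause (b), b = True.
From the singleton clause (a), a = True.
Every clause now holds.

a=True, b=True, c=False, d=True, e=True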